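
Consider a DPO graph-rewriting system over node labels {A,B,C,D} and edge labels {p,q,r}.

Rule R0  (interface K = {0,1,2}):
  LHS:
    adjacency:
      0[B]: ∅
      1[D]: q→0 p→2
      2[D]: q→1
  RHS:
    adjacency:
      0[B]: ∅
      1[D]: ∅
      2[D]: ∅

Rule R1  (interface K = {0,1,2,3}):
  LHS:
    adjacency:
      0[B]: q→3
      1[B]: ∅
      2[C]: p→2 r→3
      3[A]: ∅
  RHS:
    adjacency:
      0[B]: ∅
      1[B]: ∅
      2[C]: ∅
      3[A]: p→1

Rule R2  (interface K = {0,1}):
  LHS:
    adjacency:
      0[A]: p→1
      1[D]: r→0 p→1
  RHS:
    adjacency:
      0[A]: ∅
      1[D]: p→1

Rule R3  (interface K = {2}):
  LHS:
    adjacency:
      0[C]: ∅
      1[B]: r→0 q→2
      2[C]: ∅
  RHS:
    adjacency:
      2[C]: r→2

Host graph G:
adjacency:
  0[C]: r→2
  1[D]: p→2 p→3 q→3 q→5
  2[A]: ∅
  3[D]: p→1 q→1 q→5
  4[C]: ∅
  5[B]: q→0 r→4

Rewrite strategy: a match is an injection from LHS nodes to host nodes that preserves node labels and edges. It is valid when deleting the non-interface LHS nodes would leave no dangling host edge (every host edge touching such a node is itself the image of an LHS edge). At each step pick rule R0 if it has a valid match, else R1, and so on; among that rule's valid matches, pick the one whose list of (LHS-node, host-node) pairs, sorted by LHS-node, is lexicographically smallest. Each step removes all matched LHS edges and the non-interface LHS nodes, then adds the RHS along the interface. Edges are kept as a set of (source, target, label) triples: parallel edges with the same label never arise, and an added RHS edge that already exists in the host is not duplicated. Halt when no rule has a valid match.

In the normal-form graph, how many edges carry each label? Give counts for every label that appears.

Answer: p:1 r:2

Rewrite trace:
[0] host  ⇒  6 nodes, 10 edges  {0-r->2 1-p->2 1-p->3 1-q->3 1-q->5 3-p->1 3-q->1 3-q->5 5-q->0 5-r->4}
[1] R0 @ {0↦5, 1↦1, 2↦3}  ⇒  6 nodes, 7 edges  {0-r->2 1-p->2 1-q->3 3-p->1 3-q->5 5-q->0 5-r->4}
[2] R0 @ {0↦5, 1↦3, 2↦1}  ⇒  6 nodes, 4 edges  {0-r->2 1-p->2 5-q->0 5-r->4}
[3] R3 @ {0↦4, 1↦5, 2↦0}  ⇒  4 nodes, 3 edges  {0-r->0 0-r->2 1-p->2}
normal form: no rule applies after step 3
NF edges: [(0, 0, 'r'), (0, 2, 'r'), (1, 2, 'p')]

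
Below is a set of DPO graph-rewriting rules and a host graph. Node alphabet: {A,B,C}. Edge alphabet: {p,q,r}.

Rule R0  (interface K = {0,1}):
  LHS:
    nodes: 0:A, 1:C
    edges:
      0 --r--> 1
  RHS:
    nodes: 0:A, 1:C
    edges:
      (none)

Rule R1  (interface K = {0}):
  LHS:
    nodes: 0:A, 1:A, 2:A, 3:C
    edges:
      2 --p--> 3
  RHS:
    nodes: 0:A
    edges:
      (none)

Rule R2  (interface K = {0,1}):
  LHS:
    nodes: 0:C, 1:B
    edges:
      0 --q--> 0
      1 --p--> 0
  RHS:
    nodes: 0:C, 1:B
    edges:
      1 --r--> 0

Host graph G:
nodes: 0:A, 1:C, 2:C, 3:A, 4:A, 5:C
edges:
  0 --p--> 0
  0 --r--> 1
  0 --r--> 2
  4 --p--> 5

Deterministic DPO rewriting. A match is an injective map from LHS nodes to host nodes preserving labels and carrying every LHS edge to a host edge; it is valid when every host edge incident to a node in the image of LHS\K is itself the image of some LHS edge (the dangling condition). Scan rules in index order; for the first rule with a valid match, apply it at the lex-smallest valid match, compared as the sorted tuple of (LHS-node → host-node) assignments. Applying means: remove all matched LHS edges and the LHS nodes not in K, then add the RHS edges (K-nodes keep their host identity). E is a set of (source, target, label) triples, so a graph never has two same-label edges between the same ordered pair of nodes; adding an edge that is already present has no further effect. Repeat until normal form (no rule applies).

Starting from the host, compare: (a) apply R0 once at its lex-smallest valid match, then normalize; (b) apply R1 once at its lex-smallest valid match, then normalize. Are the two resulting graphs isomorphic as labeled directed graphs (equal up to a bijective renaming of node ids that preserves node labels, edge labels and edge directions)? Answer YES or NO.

branch R0-first: apply at {0↦0, 1↦1} → |E|=3, then 2 more step(s) → NF |V|=3 |E|=1 V={0:A, 1:C, 2:C} E=0-p->0
branch R1-first: apply at {0↦0, 1↦3, 2↦4, 3↦5} → |E|=3, then 2 more step(s) → NF |V|=3 |E|=1 V={0:A, 1:C, 2:C} E=0-p->0
graphs isomorphic (equal up to label-preserving node renaming)

Answer: YES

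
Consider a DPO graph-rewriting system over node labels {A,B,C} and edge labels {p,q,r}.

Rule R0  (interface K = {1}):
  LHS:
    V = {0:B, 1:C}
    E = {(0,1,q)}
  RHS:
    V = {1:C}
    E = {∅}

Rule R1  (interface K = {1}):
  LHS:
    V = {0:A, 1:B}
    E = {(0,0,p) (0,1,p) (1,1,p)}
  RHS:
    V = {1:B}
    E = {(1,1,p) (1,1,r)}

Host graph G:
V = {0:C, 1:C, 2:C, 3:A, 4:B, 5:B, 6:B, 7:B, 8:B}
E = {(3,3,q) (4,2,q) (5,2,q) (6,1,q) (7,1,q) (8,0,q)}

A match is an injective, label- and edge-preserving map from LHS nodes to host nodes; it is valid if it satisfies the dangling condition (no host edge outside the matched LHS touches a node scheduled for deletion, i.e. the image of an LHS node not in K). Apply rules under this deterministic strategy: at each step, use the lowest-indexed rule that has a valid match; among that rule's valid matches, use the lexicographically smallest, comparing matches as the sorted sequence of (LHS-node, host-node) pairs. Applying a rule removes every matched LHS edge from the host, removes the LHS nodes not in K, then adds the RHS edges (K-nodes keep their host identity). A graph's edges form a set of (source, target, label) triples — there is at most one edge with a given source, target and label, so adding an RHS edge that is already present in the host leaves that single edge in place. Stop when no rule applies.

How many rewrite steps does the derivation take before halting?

initial: |V|=9 |E|=6  E = 3-q->3 4-q->2 5-q->2 6-q->1 7-q->1 8-q->0
step 1: apply R0 at {0↦4, 1↦2}  → |V|=8 |E|=5  E = 3-q->3 5-q->2 6-q->1 7-q->1 8-q->0
step 2: apply R0 at {0↦5, 1↦2}  → |V|=7 |E|=4  E = 3-q->3 6-q->1 7-q->1 8-q->0
step 3: apply R0 at {0↦6, 1↦1}  → |V|=6 |E|=3  E = 3-q->3 7-q->1 8-q->0
step 4: apply R0 at {0↦7, 1↦1}  → |V|=5 |E|=2  E = 3-q->3 8-q->0
step 5: apply R0 at {0↦8, 1↦0}  → |V|=4 |E|=1  E = 3-q->3
normal form: no rule applies after step 5

Answer: 5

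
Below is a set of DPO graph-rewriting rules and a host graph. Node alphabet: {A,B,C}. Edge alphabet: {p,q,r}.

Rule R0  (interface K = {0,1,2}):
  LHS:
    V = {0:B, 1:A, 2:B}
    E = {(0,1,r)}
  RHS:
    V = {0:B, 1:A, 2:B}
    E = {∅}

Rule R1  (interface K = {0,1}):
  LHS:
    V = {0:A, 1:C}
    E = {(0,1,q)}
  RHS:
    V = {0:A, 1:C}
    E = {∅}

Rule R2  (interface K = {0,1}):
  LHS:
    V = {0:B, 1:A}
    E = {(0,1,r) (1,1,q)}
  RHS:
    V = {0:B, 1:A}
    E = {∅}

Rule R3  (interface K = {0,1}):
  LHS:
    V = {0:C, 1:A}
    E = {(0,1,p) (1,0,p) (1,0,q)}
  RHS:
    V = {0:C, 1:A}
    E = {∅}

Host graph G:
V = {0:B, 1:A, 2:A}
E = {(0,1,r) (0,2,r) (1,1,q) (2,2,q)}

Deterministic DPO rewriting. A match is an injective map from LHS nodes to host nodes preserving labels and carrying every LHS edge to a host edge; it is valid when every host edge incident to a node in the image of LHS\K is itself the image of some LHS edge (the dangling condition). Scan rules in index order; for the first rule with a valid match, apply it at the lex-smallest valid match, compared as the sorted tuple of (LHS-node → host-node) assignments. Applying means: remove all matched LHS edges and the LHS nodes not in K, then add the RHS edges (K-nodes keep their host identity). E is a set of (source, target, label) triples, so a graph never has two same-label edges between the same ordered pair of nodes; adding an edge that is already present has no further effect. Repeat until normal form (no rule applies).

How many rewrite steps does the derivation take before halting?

start.  V:3 E:4  edges: 0-r->1 0-r->2 1-q->1 2-q->2
1. fire R2 via {0↦0, 1↦1}  →  V:3 E:2  edges: 0-r->2 2-q->2
2. fire R2 via {0↦0, 1↦2}  →  V:3 E:0  edges: ∅
halt: no rule applies after step 2

Answer: 2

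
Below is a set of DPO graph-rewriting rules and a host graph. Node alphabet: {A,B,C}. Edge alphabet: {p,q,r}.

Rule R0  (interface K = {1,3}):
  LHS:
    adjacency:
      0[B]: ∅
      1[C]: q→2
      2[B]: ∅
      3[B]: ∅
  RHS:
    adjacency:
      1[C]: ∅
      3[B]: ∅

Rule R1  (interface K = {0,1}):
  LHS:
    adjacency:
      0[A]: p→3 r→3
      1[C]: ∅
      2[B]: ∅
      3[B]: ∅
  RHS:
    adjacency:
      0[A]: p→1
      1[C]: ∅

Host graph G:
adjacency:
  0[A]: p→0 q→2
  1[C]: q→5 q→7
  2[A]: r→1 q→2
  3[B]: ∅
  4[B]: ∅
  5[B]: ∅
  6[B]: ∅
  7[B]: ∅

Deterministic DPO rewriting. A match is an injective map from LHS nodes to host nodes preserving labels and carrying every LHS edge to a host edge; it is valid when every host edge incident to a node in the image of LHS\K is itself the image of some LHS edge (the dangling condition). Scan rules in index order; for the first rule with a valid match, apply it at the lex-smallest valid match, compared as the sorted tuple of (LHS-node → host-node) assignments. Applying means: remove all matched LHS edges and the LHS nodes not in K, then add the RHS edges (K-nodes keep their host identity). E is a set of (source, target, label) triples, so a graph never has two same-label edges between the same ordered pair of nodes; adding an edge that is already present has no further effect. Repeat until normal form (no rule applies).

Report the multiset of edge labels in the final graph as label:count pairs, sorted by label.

Answer: p:1 q:2 r:1

Rewrite trace:
initial: |V|=8 |E|=6  E = 0-p->0 0-q->2 1-q->5 1-q->7 2-r->1 2-q->2
step 1: apply R0 at {0↦3, 1↦1, 2↦5, 3↦4}  → |V|=6 |E|=5  E = 0-p->0 0-q->2 1-q->7 2-r->1 2-q->2
step 2: apply R0 at {0↦4, 1↦1, 2↦7, 3↦6}  → |V|=4 |E|=4  E = 0-p->0 0-q->2 2-r->1 2-q->2
final graph: no rule applies after step 2
NF edges: [(0, 0, 'p'), (0, 2, 'q'), (2, 1, 'r'), (2, 2, 'q')]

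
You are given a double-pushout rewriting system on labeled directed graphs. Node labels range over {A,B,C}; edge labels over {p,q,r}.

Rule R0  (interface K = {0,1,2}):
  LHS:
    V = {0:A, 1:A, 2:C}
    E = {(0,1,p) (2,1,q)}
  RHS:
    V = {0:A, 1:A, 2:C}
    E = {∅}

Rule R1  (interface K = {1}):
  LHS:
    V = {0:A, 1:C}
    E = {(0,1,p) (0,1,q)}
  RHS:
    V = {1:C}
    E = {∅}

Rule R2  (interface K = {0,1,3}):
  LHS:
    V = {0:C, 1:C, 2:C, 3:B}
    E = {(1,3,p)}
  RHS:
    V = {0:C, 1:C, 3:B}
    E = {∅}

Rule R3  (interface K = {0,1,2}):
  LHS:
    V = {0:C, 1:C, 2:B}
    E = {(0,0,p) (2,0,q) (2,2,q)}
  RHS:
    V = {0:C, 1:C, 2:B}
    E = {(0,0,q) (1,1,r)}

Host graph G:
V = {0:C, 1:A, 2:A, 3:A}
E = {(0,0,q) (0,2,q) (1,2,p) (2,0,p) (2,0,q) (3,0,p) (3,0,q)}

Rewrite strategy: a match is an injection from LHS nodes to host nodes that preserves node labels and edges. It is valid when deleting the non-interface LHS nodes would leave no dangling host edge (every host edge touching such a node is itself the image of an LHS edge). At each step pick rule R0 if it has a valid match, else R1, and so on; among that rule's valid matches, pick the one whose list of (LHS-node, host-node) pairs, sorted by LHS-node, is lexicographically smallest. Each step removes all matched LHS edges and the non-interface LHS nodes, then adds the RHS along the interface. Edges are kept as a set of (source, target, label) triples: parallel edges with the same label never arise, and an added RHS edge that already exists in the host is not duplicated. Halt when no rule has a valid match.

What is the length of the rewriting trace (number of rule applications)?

start.  V:4 E:7  edges: 0-q->0 0-q->2 1-p->2 2-p->0 2-q->0 3-p->0 3-q->0
1. fire R0 via {0↦1, 1↦2, 2↦0}  →  V:4 E:5  edges: 0-q->0 2-p->0 2-q->0 3-p->0 3-q->0
2. fire R1 via {0↦2, 1↦0}  →  V:3 E:3  edges: 0-q->0 3-p->0 3-q->0
3. fire R1 via {0↦3, 1↦0}  →  V:2 E:1  edges: 0-q->0
normal form: no rule applies after step 3

Answer: 3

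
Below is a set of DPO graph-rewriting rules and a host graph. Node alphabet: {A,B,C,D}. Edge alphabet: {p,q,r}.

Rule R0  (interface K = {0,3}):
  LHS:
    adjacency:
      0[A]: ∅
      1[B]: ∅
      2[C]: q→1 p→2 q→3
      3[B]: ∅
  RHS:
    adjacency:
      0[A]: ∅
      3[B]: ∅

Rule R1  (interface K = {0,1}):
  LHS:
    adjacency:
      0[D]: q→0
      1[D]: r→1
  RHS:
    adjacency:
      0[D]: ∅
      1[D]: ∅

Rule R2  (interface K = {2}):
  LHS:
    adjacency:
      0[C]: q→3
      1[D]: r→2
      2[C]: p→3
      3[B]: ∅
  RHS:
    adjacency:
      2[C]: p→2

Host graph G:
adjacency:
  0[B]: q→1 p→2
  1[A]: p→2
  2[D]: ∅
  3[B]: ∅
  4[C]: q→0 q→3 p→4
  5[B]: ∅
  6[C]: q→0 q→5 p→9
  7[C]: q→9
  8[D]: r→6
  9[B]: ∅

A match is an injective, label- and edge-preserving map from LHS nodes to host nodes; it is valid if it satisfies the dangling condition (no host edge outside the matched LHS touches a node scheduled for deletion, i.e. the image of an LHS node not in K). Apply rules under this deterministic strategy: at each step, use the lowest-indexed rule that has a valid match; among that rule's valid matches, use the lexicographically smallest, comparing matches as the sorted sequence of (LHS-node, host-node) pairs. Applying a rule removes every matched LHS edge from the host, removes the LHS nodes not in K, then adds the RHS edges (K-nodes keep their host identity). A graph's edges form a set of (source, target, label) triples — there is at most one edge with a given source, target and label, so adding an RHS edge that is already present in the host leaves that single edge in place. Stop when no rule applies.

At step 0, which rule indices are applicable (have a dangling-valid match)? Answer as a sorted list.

R0: 1 valid match — {0↦1, 1↦3, 2↦4, 3↦0}
R1: no valid match — LHS pattern not found
R2: 1 valid match — {0↦7, 1↦8, 2↦6, 3↦9}

Answer: [R0,R2]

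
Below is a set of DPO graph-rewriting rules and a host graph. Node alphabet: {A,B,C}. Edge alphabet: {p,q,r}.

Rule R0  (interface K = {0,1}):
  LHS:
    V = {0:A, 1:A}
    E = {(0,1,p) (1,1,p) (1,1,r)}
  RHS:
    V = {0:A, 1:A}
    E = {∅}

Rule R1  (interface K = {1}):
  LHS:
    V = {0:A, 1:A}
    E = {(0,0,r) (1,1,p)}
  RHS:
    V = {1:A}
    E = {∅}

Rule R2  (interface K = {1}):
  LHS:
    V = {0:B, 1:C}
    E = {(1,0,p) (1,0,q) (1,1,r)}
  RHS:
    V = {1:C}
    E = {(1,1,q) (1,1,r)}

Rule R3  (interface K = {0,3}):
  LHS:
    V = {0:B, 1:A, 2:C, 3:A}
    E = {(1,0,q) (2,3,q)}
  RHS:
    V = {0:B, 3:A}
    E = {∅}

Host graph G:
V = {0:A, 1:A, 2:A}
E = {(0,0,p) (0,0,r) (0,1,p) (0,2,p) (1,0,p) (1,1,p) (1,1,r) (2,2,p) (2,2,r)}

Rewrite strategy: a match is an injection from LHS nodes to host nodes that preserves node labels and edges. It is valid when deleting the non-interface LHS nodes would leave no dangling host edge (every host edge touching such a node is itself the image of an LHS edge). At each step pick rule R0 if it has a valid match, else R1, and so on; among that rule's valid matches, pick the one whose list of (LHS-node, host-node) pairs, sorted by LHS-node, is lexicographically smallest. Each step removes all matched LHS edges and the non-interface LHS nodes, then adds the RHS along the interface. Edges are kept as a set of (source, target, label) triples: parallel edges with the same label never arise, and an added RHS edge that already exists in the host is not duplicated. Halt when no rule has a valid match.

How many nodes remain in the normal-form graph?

Answer: 3

Derivation:
initial: |V|=3 |E|=9  E = 0-p->0 0-r->0 0-p->1 0-p->2 1-p->0 1-p->1 1-r->1 2-p->2 2-r->2
step 1: apply R0 at {0↦0, 1↦1}  → |V|=3 |E|=6  E = 0-p->0 0-r->0 0-p->2 1-p->0 2-p->2 2-r->2
step 2: apply R0 at {0↦0, 1↦2}  → |V|=3 |E|=3  E = 0-p->0 0-r->0 1-p->0
step 3: apply R0 at {0↦1, 1↦0}  → |V|=3 |E|=0  E = ∅
halt: no rule applies after step 3
NF nodes: {0:A, 1:A, 2:A}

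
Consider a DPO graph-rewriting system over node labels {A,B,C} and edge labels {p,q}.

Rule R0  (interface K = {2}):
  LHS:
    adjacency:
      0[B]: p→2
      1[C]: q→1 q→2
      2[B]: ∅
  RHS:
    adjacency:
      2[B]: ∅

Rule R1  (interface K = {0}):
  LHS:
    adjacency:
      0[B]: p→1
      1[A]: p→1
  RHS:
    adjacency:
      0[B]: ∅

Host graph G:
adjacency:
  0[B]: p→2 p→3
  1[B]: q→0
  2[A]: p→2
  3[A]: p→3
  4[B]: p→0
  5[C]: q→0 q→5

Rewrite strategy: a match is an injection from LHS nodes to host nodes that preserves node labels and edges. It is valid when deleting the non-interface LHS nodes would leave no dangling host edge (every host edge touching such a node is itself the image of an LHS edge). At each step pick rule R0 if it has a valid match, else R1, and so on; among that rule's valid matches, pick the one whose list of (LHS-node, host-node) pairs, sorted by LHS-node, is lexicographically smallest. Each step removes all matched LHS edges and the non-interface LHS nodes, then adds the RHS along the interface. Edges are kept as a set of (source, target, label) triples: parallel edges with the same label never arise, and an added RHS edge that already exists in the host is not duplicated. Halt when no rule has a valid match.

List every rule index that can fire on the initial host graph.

R0: 1 valid match — {0↦4, 1↦5, 2↦0}
R1: 2 valid matches — {0↦0, 1↦2}, {0↦0, 1↦3}

Answer: [R0,R1]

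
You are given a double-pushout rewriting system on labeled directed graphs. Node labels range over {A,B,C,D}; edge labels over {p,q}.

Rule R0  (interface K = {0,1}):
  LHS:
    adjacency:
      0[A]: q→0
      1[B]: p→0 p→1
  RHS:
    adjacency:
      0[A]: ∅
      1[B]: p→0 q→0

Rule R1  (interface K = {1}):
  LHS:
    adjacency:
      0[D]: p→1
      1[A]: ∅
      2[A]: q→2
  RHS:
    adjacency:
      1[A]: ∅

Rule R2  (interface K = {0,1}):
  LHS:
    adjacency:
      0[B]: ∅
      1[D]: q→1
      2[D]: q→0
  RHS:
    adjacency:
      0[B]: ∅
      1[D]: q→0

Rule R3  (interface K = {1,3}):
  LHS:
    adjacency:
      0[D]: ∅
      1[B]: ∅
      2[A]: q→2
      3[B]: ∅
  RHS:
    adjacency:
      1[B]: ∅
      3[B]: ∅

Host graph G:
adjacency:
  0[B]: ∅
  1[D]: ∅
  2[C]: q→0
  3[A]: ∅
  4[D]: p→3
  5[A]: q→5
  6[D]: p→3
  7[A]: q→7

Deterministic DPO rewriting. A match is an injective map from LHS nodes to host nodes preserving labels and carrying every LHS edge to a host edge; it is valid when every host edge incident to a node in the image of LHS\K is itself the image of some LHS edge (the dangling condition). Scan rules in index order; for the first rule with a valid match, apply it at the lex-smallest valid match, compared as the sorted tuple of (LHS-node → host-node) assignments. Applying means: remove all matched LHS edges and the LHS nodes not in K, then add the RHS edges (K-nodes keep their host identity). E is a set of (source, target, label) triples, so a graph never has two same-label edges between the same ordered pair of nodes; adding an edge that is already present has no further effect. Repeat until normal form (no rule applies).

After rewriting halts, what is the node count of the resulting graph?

initial: |V|=8 |E|=5  E = 2-q->0 4-p->3 5-q->5 6-p->3 7-q->7
step 1: apply R1 at {0↦4, 1↦3, 2↦5}  → |V|=6 |E|=3  E = 2-q->0 6-p->3 7-q->7
step 2: apply R1 at {0↦6, 1↦3, 2↦7}  → |V|=4 |E|=1  E = 2-q->0
normal form: no rule applies after step 2
NF nodes: {0:B, 1:D, 2:C, 3:A}

Answer: 4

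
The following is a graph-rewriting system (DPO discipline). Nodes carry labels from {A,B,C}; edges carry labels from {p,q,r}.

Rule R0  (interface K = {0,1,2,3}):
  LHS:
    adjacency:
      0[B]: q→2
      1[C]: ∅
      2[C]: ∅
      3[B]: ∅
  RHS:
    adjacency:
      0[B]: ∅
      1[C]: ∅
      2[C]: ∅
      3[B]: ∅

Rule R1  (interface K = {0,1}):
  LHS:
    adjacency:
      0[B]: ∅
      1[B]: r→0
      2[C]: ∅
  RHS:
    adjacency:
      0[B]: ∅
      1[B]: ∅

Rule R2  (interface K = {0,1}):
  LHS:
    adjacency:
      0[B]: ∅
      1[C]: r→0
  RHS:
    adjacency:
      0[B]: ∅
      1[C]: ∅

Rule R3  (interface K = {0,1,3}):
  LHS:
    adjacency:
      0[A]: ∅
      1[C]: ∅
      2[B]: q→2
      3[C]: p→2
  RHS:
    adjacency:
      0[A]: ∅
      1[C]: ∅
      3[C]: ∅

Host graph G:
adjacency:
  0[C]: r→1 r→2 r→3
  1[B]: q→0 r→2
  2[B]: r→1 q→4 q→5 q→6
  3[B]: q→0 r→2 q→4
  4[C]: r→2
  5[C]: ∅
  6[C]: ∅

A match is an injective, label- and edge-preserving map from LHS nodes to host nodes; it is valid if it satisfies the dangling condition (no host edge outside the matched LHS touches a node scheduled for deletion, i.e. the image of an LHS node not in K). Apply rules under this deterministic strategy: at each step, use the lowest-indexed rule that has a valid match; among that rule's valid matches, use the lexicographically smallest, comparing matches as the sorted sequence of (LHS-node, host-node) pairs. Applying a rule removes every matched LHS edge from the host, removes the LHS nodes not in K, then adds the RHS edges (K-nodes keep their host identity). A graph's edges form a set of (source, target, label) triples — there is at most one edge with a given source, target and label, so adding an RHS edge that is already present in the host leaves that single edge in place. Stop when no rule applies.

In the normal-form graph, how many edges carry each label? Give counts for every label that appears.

Answer: (no edges)

Steps:
start.  V:7 E:13  edges: 0-r->1 0-r->2 0-r->3 1-q->0 1-r->2 2-r->1 2-q->4 2-q->5 2-q->6 3-q->0 3-r->2 3-q->4 4-r->2
1. fire R0 via {0↦1, 1↦4, 2↦0, 3↦2}  →  V:7 E:12  edges: 0-r->1 0-r->2 0-r->3 1-r->2 2-r->1 2-q->4 2-q->5 2-q->6 3-q->0 3-r->2 3-q->4 4-r->2
2. fire R0 via {0↦2, 1↦0, 2↦4, 3↦1}  →  V:7 E:11  edges: 0-r->1 0-r->2 0-r->3 1-r->2 2-r->1 2-q->5 2-q->6 3-q->0 3-r->2 3-q->4 4-r->2
3. fire R0 via {0↦2, 1↦0, 2↦5, 3↦1}  →  V:7 E:10  edges: 0-r->1 0-r->2 0-r->3 1-r->2 2-r->1 2-q->6 3-q->0 3-r->2 3-q->4 4-r->2
4. fire R0 via {0↦2, 1↦0, 2↦6, 3↦1}  →  V:7 E:9  edges: 0-r->1 0-r->2 0-r->3 1-r->2 2-r->1 3-q->0 3-r->2 3-q->4 4-r->2
5. fire R0 via {0↦3, 1↦0, 2↦4, 3↦1}  →  V:7 E:8  edges: 0-r->1 0-r->2 0-r->3 1-r->2 2-r->1 3-q->0 3-r->2 4-r->2
6. fire R0 via {0↦3, 1↦4, 2↦0, 3↦1}  →  V:7 E:7  edges: 0-r->1 0-r->2 0-r->3 1-r->2 2-r->1 3-r->2 4-r->2
7. fire R1 via {0↦1, 1↦2, 2↦5}  →  V:6 E:6  edges: 0-r->1 0-r->2 0-r->3 1-r->2 3-r->2 4-r->2
8. fire R1 via {0↦2, 1↦1, 2↦6}  →  V:5 E:5  edges: 0-r->1 0-r->2 0-r->3 3-r->2 4-r->2
9. fire R2 via {0↦1, 1↦0}  →  V:5 E:4  edges: 0-r->2 0-r->3 3-r->2 4-r->2
10. fire R2 via {0↦2, 1↦0}  →  V:5 E:3  edges: 0-r->3 3-r->2 4-r->2
11. fire R2 via {0↦2, 1↦4}  →  V:5 E:2  edges: 0-r->3 3-r->2
12. fire R1 via {0↦2, 1↦3, 2↦4}  →  V:4 E:1  edges: 0-r->3
13. fire R2 via {0↦3, 1↦0}  →  V:4 E:0  edges: ∅
halt: no rule applies after step 13
NF edges: []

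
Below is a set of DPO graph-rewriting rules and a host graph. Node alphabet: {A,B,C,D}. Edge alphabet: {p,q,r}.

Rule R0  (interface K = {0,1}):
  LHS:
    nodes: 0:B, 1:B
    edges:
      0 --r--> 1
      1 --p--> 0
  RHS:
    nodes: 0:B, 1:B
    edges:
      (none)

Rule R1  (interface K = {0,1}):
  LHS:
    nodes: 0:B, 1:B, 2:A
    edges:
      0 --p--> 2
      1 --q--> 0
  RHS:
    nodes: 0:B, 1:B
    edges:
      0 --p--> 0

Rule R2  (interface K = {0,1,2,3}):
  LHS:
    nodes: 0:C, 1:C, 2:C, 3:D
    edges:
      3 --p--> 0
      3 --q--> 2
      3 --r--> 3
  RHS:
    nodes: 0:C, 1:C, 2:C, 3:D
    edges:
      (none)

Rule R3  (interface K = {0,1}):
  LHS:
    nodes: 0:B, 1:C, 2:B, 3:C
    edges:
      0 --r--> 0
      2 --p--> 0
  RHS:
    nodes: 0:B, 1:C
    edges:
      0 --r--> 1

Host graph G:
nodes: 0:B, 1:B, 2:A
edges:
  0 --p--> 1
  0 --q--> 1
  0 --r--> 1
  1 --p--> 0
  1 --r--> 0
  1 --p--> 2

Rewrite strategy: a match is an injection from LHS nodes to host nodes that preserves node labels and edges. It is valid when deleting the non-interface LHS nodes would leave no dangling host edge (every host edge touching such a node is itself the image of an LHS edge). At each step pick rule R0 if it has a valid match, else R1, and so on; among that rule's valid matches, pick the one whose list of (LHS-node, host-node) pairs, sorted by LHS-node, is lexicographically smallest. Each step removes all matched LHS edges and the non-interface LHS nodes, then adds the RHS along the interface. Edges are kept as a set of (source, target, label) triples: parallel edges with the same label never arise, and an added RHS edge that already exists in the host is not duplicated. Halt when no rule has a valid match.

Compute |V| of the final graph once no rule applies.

Answer: 2

Derivation:
start.  V:3 E:6  edges: 0-p->1 0-q->1 0-r->1 1-p->0 1-r->0 1-p->2
1. fire R0 via {0↦0, 1↦1}  →  V:3 E:4  edges: 0-p->1 0-q->1 1-r->0 1-p->2
2. fire R0 via {0↦1, 1↦0}  →  V:3 E:2  edges: 0-q->1 1-p->2
3. fire R1 via {0↦1, 1↦0, 2↦2}  →  V:2 E:1  edges: 1-p->1
final graph: no rule applies after step 3
NF nodes: {0:B, 1:B}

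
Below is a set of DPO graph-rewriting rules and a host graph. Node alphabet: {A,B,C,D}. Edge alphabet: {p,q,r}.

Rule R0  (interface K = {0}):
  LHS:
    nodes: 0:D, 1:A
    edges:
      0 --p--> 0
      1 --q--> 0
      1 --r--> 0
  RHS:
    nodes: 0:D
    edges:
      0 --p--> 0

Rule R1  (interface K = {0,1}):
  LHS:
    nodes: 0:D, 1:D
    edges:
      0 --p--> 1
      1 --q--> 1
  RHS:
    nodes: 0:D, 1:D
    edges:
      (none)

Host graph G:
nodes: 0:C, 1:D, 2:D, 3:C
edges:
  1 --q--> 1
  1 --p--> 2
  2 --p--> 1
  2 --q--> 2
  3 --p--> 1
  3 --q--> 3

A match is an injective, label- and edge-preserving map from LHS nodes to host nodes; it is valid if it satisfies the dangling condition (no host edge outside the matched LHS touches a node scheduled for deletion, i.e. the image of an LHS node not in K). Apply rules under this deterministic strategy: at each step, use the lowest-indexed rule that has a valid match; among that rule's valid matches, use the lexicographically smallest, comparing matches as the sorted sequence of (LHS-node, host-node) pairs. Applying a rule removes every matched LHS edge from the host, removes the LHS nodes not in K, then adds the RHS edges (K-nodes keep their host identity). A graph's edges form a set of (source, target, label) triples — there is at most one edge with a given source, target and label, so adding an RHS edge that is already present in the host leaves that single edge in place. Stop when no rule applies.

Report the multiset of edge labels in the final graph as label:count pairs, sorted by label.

start.  V:4 E:6  edges: 1-q->1 1-p->2 2-p->1 2-q->2 3-p->1 3-q->3
1. fire R1 via {0↦1, 1↦2}  →  V:4 E:4  edges: 1-q->1 2-p->1 3-p->1 3-q->3
2. fire R1 via {0↦2, 1↦1}  →  V:4 E:2  edges: 3-p->1 3-q->3
halt: no rule applies after step 2
NF edges: [(3, 1, 'p'), (3, 3, 'q')]

Answer: p:1 q:1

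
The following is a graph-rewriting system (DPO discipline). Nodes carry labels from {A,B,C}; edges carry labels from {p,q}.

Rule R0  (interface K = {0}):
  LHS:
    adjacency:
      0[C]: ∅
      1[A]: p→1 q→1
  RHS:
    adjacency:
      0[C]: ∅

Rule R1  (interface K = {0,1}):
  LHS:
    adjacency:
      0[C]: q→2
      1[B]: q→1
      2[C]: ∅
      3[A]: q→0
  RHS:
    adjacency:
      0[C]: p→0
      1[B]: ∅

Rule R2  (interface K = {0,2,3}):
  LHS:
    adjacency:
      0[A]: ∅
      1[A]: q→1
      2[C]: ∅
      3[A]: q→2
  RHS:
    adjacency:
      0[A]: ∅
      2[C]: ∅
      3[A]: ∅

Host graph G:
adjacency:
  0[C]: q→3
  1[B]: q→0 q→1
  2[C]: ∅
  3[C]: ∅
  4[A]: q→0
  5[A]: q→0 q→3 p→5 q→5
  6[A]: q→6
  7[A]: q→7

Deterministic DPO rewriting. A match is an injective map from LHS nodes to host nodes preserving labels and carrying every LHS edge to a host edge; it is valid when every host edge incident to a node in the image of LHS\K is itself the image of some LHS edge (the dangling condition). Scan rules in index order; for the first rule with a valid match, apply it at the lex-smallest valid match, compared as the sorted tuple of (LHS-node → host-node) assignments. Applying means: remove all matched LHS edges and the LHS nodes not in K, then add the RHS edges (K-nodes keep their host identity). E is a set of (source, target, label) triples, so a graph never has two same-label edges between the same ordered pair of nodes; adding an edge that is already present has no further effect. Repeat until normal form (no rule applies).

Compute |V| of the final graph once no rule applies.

Answer: 3

Steps:
start.  V:8 E:10  edges: 0-q->3 1-q->0 1-q->1 4-q->0 5-q->0 5-q->3 5-p->5 5-q->5 6-q->6 7-q->7
1. fire R2 via {0↦4, 1↦6, 2↦0, 3↦5}  →  V:7 E:8  edges: 0-q->3 1-q->0 1-q->1 4-q->0 5-q->3 5-p->5 5-q->5 7-q->7
2. fire R2 via {0↦4, 1↦7, 2↦3, 3↦5}  →  V:6 E:6  edges: 0-q->3 1-q->0 1-q->1 4-q->0 5-p->5 5-q->5
3. fire R0 via {0↦0, 1↦5}  →  V:5 E:4  edges: 0-q->3 1-q->0 1-q->1 4-q->0
4. fire R1 via {0↦0, 1↦1, 2↦3, 3↦4}  →  V:3 E:2  edges: 0-p->0 1-q->0
final graph: no rule applies after step 4
NF nodes: {0:C, 1:B, 2:C}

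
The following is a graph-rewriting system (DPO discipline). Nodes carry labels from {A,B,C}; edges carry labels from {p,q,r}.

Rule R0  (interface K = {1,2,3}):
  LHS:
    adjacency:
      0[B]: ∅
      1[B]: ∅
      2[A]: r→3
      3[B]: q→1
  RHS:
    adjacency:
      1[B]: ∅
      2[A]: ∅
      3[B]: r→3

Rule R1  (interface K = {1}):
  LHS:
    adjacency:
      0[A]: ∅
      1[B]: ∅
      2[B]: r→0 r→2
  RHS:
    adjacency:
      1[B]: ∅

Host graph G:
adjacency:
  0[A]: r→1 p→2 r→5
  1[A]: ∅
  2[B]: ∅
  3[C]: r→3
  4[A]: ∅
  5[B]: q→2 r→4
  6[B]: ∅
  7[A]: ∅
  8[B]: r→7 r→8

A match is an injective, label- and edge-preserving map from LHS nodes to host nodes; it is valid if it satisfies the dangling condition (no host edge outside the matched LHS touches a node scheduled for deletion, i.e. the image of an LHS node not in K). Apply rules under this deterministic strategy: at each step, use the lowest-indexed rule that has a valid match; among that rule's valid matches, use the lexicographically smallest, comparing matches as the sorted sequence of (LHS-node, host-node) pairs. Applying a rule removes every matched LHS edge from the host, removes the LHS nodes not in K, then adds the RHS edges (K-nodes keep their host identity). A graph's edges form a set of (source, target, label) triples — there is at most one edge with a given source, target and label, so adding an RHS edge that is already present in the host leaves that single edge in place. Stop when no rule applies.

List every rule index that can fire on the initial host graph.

R0: 1 valid match — {0↦6, 1↦2, 2↦0, 3↦5}
R1: 3 valid matches — {0↦7, 1↦2, 2↦8}, {0↦7, 1↦5, 2↦8}, {0↦7, 1↦6, 2↦8}

Answer: [R0,R1]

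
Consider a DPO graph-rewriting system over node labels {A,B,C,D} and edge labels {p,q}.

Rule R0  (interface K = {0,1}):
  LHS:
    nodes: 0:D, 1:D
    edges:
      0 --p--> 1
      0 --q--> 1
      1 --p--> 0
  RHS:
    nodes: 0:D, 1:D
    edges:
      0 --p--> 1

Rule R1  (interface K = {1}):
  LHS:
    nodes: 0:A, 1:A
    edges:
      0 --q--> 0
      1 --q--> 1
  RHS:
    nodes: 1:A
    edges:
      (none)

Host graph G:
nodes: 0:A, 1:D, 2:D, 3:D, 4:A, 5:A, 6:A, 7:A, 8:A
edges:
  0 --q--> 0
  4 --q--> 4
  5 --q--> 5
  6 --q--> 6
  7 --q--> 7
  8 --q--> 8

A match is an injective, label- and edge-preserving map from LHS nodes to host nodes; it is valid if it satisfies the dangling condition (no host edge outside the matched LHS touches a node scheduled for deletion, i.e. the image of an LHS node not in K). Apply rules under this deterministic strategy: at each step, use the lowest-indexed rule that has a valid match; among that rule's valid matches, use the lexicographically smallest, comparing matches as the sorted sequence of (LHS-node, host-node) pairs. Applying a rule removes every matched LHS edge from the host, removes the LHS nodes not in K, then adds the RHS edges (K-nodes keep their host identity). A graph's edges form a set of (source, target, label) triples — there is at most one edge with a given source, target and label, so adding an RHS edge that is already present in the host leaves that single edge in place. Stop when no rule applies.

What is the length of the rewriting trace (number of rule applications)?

start.  V:9 E:6  edges: 0-q->0 4-q->4 5-q->5 6-q->6 7-q->7 8-q->8
1. fire R1 via {0↦0, 1↦4}  →  V:8 E:4  edges: 5-q->5 6-q->6 7-q->7 8-q->8
2. fire R1 via {0↦5, 1↦6}  →  V:7 E:2  edges: 7-q->7 8-q->8
3. fire R1 via {0↦7, 1↦8}  →  V:6 E:0  edges: ∅
halt: no rule applies after step 3

Answer: 3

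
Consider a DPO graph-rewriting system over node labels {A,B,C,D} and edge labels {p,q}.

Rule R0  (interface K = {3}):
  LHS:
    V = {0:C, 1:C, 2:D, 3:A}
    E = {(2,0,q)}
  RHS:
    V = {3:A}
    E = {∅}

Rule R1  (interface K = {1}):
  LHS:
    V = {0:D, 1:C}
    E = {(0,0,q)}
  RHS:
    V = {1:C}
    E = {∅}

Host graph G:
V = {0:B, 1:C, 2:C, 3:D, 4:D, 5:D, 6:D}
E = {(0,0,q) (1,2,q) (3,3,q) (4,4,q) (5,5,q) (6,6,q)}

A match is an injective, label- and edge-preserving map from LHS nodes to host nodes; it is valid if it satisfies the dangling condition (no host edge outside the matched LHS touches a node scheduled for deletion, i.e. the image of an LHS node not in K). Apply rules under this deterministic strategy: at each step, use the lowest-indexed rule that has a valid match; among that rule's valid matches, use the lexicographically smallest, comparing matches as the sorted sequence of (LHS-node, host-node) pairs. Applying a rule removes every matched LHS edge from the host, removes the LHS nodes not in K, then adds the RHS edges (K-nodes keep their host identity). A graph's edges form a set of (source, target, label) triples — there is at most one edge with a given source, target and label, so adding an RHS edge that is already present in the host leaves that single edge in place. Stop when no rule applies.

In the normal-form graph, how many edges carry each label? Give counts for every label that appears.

Answer: q:2

Rewrite trace:
start.  V:7 E:6  edges: 0-q->0 1-q->2 3-q->3 4-q->4 5-q->5 6-q->6
1. fire R1 via {0↦3, 1↦1}  →  V:6 E:5  edges: 0-q->0 1-q->2 4-q->4 5-q->5 6-q->6
2. fire R1 via {0↦4, 1↦1}  →  V:5 E:4  edges: 0-q->0 1-q->2 5-q->5 6-q->6
3. fire R1 via {0↦5, 1↦1}  →  V:4 E:3  edges: 0-q->0 1-q->2 6-q->6
4. fire R1 via {0↦6, 1↦1}  →  V:3 E:2  edges: 0-q->0 1-q->2
halt: no rule applies after step 4
NF edges: [(0, 0, 'q'), (1, 2, 'q')]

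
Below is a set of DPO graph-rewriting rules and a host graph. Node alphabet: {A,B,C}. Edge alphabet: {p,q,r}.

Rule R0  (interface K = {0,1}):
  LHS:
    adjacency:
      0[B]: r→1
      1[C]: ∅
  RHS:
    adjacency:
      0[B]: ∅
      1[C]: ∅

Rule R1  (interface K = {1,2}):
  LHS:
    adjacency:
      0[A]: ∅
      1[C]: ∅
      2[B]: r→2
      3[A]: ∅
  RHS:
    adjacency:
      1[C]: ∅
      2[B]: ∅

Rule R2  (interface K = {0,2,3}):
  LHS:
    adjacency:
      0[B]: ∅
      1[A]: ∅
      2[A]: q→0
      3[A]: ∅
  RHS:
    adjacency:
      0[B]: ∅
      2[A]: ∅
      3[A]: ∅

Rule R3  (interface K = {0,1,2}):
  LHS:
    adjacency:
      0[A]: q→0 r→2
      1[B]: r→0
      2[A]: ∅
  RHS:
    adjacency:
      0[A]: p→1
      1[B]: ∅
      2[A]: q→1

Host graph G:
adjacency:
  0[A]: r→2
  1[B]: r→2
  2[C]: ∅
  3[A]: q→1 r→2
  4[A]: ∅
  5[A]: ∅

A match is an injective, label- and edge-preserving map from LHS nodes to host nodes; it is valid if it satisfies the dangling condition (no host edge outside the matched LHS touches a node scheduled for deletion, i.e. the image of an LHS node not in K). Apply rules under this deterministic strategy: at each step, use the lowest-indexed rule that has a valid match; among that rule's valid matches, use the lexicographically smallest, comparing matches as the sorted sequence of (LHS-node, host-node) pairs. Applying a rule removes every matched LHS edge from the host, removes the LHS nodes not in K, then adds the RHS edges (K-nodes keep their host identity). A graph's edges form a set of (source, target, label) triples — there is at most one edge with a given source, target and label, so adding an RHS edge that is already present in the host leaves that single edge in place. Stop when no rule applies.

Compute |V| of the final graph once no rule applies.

Answer: 5

Derivation:
[0] host  ⇒  6 nodes, 4 edges  {0-r->2 1-r->2 3-q->1 3-r->2}
[1] R0 @ {0↦1, 1↦2}  ⇒  6 nodes, 3 edges  {0-r->2 3-q->1 3-r->2}
[2] R2 @ {0↦1, 1↦4, 2↦3, 3↦0}  ⇒  5 nodes, 2 edges  {0-r->2 3-r->2}
final graph: no rule applies after step 2
NF nodes: {0:A, 1:B, 2:C, 3:A, 5:A}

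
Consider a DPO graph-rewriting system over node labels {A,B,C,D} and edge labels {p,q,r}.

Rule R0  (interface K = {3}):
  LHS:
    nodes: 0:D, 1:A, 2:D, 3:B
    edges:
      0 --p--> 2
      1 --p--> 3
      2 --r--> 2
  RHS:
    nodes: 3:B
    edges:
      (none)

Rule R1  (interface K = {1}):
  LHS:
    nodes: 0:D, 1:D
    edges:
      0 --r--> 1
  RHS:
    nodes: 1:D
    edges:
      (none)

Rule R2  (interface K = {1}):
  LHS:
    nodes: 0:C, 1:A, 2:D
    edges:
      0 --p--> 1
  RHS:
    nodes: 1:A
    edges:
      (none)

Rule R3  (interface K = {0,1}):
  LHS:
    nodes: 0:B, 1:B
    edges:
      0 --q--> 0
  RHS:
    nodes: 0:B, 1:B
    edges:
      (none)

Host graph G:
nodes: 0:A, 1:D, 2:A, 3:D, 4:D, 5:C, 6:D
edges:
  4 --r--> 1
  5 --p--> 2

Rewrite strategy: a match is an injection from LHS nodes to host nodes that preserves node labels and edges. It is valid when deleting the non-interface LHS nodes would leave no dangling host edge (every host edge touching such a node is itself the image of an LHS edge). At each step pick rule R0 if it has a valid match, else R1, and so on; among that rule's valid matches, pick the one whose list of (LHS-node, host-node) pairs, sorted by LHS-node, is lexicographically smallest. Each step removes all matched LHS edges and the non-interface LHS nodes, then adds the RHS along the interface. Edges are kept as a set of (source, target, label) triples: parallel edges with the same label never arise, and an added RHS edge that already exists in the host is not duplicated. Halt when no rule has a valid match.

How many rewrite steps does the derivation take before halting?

Answer: 2

Derivation:
initial: |V|=7 |E|=2  E = 4-r->1 5-p->2
step 1: apply R1 at {0↦4, 1↦1}  → |V|=6 |E|=1  E = 5-p->2
step 2: apply R2 at {0↦5, 1↦2, 2↦1}  → |V|=4 |E|=0  E = ∅
final graph: no rule applies after step 2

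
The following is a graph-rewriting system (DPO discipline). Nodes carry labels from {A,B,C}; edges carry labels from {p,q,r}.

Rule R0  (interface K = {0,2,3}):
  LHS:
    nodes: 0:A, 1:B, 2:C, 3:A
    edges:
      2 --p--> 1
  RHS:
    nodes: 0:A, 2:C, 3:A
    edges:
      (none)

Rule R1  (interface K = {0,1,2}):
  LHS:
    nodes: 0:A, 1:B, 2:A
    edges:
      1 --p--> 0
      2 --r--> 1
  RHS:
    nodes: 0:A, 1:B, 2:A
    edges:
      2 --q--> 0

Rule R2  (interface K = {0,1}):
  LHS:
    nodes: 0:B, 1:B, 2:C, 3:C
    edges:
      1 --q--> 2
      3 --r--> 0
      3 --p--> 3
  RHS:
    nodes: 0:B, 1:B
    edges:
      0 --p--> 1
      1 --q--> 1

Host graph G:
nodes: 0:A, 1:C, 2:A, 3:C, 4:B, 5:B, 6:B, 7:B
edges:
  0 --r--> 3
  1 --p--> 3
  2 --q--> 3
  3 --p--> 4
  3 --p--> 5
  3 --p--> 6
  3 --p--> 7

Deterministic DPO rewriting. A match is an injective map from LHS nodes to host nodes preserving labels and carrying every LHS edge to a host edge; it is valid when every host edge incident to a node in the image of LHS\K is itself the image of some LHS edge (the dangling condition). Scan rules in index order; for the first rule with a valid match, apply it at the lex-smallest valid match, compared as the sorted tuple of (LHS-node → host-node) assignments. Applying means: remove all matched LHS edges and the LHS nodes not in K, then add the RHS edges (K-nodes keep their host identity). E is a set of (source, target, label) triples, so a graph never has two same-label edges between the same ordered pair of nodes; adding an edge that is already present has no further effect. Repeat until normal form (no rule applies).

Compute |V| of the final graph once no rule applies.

Answer: 4

Rewrite trace:
[0] host  ⇒  8 nodes, 7 edges  {0-r->3 1-p->3 2-q->3 3-p->4 3-p->5 3-p->6 3-p->7}
[1] R0 @ {0↦0, 1↦4, 2↦3, 3↦2}  ⇒  7 nodes, 6 edges  {0-r->3 1-p->3 2-q->3 3-p->5 3-p->6 3-p->7}
[2] R0 @ {0↦0, 1↦5, 2↦3, 3↦2}  ⇒  6 nodes, 5 edges  {0-r->3 1-p->3 2-q->3 3-p->6 3-p->7}
[3] R0 @ {0↦0, 1↦6, 2↦3, 3↦2}  ⇒  5 nodes, 4 edges  {0-r->3 1-p->3 2-q->3 3-p->7}
[4] R0 @ {0↦0, 1↦7, 2↦3, 3↦2}  ⇒  4 nodes, 3 edges  {0-r->3 1-p->3 2-q->3}
normal form: no rule applies after step 4
NF nodes: {0:A, 1:C, 2:A, 3:C}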